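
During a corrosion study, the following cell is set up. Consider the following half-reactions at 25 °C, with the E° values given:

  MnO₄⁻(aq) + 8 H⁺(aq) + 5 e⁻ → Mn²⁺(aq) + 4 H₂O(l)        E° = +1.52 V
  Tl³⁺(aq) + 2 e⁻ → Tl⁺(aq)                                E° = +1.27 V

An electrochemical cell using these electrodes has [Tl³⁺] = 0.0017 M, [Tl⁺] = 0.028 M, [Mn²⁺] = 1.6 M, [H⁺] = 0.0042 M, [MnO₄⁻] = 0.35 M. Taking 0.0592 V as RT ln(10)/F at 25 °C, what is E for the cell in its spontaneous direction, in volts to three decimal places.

+0.053 V

MnO₄⁻/Mn²⁺ is the cathode (higher E°), Tl³⁺/Tl⁺ the anode: E°cell = +1.52 − (+1.27) = +0.25 V, n = 10.
Overall: 2 MnO₄⁻(aq) + 16 H⁺(aq) + 5 Tl⁺(aq) → 2 Mn²⁺(aq) + 8 H₂O(l) + 5 Tl³⁺(aq)
Q = [Mn²⁺]^2·[Tl³⁺]^5 / ([MnO₄⁻]^2·[H⁺]^16·[Tl⁺]^5); log Q = 33.265.
E = E° − (0.0592/n) log Q = +0.25 − (0.0592/10)(33.265) = +0.053 V.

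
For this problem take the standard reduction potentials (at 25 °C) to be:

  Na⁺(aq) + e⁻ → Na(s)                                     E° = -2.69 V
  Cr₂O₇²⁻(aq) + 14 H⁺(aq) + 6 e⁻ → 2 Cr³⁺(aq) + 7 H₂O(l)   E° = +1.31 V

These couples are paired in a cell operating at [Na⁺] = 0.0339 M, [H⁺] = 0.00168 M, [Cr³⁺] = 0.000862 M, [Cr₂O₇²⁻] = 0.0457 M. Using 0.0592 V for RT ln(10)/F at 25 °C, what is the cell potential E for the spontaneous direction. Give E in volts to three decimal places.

Cr₂O₇²⁻/Cr³⁺ is the cathode (higher E°), Na⁺/Na the anode: E°cell = +1.31 − (-2.69) = +4.00 V, n = 6.
Overall: Cr₂O₇²⁻(aq) + 14 H⁺(aq) + 6 Na(s) → 2 Cr³⁺(aq) + 7 H₂O(l) + 6 Na⁺(aq)
Q = [Cr³⁺]^2·[Na⁺]^6 / ([Cr₂O₇²⁻]·[H⁺]^14); log Q = 25.238.
E = E° − (0.0592/n) log Q = +4.00 − (0.0592/6)(25.238) = +3.751 V.

+3.751 V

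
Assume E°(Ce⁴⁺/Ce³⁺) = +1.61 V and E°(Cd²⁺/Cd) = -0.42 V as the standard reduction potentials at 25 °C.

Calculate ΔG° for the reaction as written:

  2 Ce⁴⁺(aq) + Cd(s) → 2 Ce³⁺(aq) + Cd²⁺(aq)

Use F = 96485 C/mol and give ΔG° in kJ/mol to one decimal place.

As written, Ce⁴⁺/Ce³⁺ is reduced (cathode) and Cd²⁺/Cd is oxidised (anode), so E°cell = (+1.61) − (-0.42) = +2.03 V.
Balancing electrons gives n = 2.
ΔG° = −nFE° = −(2)(96485)(+2.03) = -391,729 J = -391.7 kJ/mol.

-391.7 kJ/mol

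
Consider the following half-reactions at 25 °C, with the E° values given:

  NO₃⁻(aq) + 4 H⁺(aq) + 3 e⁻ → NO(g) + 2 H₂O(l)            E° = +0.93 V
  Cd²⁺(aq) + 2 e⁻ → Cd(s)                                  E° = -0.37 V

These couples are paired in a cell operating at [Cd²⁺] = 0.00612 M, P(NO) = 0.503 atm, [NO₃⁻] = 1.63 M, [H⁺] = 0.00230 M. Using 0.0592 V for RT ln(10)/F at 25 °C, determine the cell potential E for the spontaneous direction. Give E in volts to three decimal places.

NO₃⁻/NO is the cathode (higher E°), Cd²⁺/Cd the anode: E°cell = +0.93 − (-0.37) = +1.30 V, n = 6.
Overall: 2 NO₃⁻(aq) + 8 H⁺(aq) + 3 Cd(s) → 2 NO(g) + 4 H₂O(l) + 3 Cd²⁺(aq)
Q = P(NO)^2·[Cd²⁺]^3 / ([NO₃⁻]^2·[H⁺]^8); log Q = 13.445.
E = E° − (0.0592/n) log Q = +1.30 − (0.0592/6)(13.445) = +1.167 V.

+1.167 V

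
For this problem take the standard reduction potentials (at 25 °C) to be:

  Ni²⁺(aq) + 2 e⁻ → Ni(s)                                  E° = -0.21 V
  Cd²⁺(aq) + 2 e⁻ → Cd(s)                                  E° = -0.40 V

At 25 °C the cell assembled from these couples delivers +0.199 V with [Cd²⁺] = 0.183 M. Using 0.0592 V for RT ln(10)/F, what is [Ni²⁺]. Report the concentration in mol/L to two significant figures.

0.37 M

Ni²⁺/Ni is the cathode, Cd²⁺/Cd the anode: E°cell = +0.19 V, n = 2.
Overall reaction: Ni²⁺(aq) + Cd(s) → Ni(s) + Cd²⁺(aq); Q = [Cd²⁺]^1/[Ni²⁺]^1.
From E = E° − (0.0592/n) log Q: log Q = (E° − E)·n/0.0592 = (+0.19 − (+0.199))·2/0.0592 = -0.3041.
So 1·log[Ni²⁺] = 1·log(0.183) − log Q = -0.7375 − (-0.3041) = -0.4334; [Ni²⁺] = 10^(-0.4334) ≈ 0.37 M.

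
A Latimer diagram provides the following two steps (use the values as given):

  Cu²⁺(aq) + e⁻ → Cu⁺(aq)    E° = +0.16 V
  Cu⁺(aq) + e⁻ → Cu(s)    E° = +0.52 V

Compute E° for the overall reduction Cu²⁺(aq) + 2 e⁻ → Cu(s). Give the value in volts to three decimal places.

Adding the free-energy changes (−nFE°) of the two steps gives −n₃FE°₃ = −n₁FE°₁ − n₂FE°₂.
E°₃ = (1×+0.16 + 1×+0.52) / 2 = (+0.680) / 2 = +0.340 V.

+0.340 V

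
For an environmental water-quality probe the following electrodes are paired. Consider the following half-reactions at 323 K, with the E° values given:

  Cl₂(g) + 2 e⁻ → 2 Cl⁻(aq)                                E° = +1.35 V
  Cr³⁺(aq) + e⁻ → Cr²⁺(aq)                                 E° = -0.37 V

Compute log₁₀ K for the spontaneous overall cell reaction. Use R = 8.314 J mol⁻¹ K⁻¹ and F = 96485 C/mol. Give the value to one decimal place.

Cathode: Cl₂/Cl⁻; anode: Cr³⁺/Cr²⁺. E°cell = (+1.35) − (-0.37) = +1.72 V, with n = 2.
ΔG° = −nFE° = −RT ln K, so ln K = nFE°/(RT) = (2)(96485)(+1.72) / ((8.314)(323)) = 123.596.
log₁₀ K = 123.596 / ln 10 = 53.7.

53.7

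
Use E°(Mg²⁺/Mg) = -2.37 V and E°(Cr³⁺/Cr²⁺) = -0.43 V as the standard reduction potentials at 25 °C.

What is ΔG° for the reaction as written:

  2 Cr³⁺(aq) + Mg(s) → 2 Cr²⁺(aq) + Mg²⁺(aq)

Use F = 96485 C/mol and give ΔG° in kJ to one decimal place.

-374.4 kJ

As written, Cr³⁺/Cr²⁺ is reduced (cathode) and Mg²⁺/Mg is oxidised (anode), so E°cell = (-0.43) − (-2.37) = +1.94 V.
Balancing electrons gives n = 2.
ΔG° = −nFE° = −(2)(96485)(+1.94) = -374,362 J = -374.4 kJ.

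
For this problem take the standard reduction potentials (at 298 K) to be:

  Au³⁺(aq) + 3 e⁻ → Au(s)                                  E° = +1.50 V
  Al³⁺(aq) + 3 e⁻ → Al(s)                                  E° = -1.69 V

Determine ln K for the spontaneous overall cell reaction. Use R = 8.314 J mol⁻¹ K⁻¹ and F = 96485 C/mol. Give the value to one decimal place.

372.7

Cathode: Au³⁺/Au; anode: Al³⁺/Al. E°cell = (+1.50) − (-1.69) = +3.19 V, with n = 3.
ΔG° = −nFE° = −RT ln K, so ln K = nFE°/(RT) = (3)(96485)(+3.19) / ((8.314)(298)) = 372.688.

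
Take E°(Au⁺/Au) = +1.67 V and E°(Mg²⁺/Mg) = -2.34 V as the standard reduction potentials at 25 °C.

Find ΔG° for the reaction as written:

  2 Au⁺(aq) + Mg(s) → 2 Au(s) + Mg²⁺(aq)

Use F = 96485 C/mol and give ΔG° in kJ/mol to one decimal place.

As written, Au⁺/Au is reduced (cathode) and Mg²⁺/Mg is oxidised (anode), so E°cell = (+1.67) − (-2.34) = +4.01 V.
Balancing electrons gives n = 2.
ΔG° = −nFE° = −(2)(96485)(+4.01) = -773,810 J = -773.8 kJ/mol.

-773.8 kJ/mol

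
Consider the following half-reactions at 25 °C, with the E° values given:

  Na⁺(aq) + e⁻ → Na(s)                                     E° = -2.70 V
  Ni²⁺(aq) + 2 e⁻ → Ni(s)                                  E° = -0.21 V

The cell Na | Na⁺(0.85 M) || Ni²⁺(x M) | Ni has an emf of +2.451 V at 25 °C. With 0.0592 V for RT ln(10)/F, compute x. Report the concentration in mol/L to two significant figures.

Ni²⁺/Ni is the cathode, Na⁺/Na the anode: E°cell = +2.49 V, n = 2.
Overall reaction: Ni²⁺(aq) + 2 Na(s) → Ni(s) + 2 Na⁺(aq); Q = [Na⁺]^2/[Ni²⁺]^1.
From E = E° − (0.0592/n) log Q: log Q = (E° − E)·n/0.0592 = (+2.49 − (+2.451))·2/0.0592 = 1.3176.
So 1·log[Ni²⁺] = 2·log(0.85) − log Q = -0.1412 − (1.3176) = -1.4588; [Ni²⁺] = 10^(-1.4588) ≈ 0.035 M.

0.035 M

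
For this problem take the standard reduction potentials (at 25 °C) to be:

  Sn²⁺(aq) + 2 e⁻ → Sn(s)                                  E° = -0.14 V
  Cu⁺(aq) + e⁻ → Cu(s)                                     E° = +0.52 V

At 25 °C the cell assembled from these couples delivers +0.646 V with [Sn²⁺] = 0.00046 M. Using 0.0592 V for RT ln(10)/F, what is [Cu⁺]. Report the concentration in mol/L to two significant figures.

0.012 M

Cu⁺/Cu is the cathode, Sn²⁺/Sn the anode: E°cell = +0.66 V, n = 2.
Overall reaction: 2 Cu⁺(aq) + Sn(s) → 2 Cu(s) + Sn²⁺(aq); Q = [Sn²⁺]^1/[Cu⁺]^2.
From E = E° − (0.0592/n) log Q: log Q = (E° − E)·n/0.0592 = (+0.66 − (+0.646))·2/0.0592 = 0.4730.
So 2·log[Cu⁺] = 1·log(0.00046) − log Q = -3.3372 − (0.4730) = -3.8102; log[Cu⁺] = -3.8102 / 2 = -1.9051; [Cu⁺] = 10^(-1.9051) ≈ 0.012 M.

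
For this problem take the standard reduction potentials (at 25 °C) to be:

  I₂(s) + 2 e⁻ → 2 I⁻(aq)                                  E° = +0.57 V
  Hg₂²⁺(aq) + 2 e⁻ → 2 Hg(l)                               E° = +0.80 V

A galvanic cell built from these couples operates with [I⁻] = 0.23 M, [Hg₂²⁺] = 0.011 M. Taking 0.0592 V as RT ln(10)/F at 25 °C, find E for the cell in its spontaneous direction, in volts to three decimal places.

Hg₂²⁺/Hg is the cathode (higher E°), I₂/I⁻ the anode: E°cell = +0.80 − (+0.57) = +0.23 V, n = 2.
Overall: Hg₂²⁺(aq) + 2 I⁻(aq) → 2 Hg(l) + I₂(s)
Q = 1 / ([Hg₂²⁺]·[I⁻]^2); log Q = 3.235.
E = E° − (0.0592/n) log Q = +0.23 − (0.0592/2)(3.235) = +0.134 V.

+0.134 V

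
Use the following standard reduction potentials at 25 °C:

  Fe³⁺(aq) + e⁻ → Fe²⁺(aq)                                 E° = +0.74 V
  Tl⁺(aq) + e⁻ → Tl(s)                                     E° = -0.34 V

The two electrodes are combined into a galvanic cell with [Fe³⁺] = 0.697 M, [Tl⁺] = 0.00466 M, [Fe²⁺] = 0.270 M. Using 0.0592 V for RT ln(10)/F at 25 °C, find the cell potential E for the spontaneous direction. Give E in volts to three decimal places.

+1.242 V

Fe³⁺/Fe²⁺ is the cathode (higher E°), Tl⁺/Tl the anode: E°cell = +0.74 − (-0.34) = +1.08 V, n = 1.
Overall: Fe³⁺(aq) + Tl(s) → Fe²⁺(aq) + Tl⁺(aq)
Q = [Fe²⁺]·[Tl⁺] / ([Fe³⁺]); log Q = -2.743.
E = E° − (0.0592/n) log Q = +1.08 − (0.0592/1)(-2.743) = +1.242 V.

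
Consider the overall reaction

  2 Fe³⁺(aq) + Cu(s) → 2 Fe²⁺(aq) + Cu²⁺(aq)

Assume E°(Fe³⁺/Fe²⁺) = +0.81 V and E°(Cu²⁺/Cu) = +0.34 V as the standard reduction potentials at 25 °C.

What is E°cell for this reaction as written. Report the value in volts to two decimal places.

The Fe³⁺/Fe²⁺ couple has the higher reduction potential, so it is the cathode; Cu²⁺/Cu is oxidised at the anode.
E°cell = E°(cathode) − E°(anode) = (+0.81) − (+0.34) = +0.47 V.

+0.47 V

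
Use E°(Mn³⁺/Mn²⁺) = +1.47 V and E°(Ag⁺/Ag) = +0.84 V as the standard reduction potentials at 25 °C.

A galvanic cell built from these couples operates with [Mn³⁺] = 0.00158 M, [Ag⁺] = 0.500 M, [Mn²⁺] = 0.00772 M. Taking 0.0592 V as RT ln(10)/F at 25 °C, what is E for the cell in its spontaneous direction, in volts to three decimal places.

Mn³⁺/Mn²⁺ is the cathode (higher E°), Ag⁺/Ag the anode: E°cell = +1.47 − (+0.84) = +0.63 V, n = 1.
Overall: Mn³⁺(aq) + Ag(s) → Mn²⁺(aq) + Ag⁺(aq)
Q = [Mn²⁺]·[Ag⁺] / ([Mn³⁺]); log Q = 0.388.
E = E° − (0.0592/n) log Q = +0.63 − (0.0592/1)(0.388) = +0.607 V.

+0.607 V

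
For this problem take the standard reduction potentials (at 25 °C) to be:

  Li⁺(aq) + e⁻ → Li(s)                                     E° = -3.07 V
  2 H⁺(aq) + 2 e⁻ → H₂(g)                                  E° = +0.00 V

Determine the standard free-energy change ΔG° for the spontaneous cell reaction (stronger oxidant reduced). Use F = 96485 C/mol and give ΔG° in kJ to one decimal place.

-592.4 kJ

H⁺/H₂ (E° = +0.00 V) is the cathode; Li⁺/Li (E° = -3.07 V) is the anode, so E°cell = +3.07 V.
Balancing electrons gives n = 2 (lcm of 2 and 1).
ΔG° = −nFE° = −(2)(96485)(+3.07) = -592,418 J = -592.4 kJ.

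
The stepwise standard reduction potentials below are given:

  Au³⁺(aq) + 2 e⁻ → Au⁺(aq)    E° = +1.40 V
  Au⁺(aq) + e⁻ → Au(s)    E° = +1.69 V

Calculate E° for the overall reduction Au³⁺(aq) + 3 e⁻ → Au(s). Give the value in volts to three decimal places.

Adding the free-energy changes (−nFE°) of the two steps gives −n₃FE°₃ = −n₁FE°₁ − n₂FE°₂.
E°₃ = (2×+1.40 + 1×+1.69) / 3 = (+4.490) / 3 = +1.497 V.

+1.497 V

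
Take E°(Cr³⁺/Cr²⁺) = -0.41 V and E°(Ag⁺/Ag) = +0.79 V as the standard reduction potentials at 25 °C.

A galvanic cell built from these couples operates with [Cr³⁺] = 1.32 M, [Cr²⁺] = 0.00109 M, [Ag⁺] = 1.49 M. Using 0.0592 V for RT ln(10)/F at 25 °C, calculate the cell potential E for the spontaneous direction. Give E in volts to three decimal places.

+1.028 V

Ag⁺/Ag is the cathode (higher E°), Cr³⁺/Cr²⁺ the anode: E°cell = +0.79 − (-0.41) = +1.20 V, n = 1.
Overall: Ag⁺(aq) + Cr²⁺(aq) → Ag(s) + Cr³⁺(aq)
Q = [Cr³⁺] / ([Ag⁺]·[Cr²⁺]); log Q = 2.910.
E = E° − (0.0592/n) log Q = +1.20 − (0.0592/1)(2.910) = +1.028 V.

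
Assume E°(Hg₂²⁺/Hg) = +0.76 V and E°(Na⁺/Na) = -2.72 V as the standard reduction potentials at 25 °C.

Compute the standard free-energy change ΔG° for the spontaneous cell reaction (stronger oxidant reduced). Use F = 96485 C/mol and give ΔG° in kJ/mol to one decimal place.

Hg₂²⁺/Hg (E° = +0.76 V) is the cathode; Na⁺/Na (E° = -2.72 V) is the anode, so E°cell = +3.48 V.
Balancing electrons gives n = 2 (lcm of 2 and 1).
ΔG° = −nFE° = −(2)(96485)(+3.48) = -671,536 J = -671.5 kJ/mol.

-671.5 kJ/mol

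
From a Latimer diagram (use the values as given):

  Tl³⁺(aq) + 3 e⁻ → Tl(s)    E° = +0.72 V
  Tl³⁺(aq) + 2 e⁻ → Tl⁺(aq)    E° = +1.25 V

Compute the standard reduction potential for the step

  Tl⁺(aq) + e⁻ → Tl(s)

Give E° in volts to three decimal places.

-0.340 V

Sequential free energies add, so n₃E°₃ = n₁E°₁ + n₂E°₂.
With n₃ = 3, and the known step contributing 2×(+1.25) V, the unknown satisfies 1·E° = 3×(+0.72) − 2×(+1.25) = -0.340.
E° = -0.340 / 1 = -0.340 V.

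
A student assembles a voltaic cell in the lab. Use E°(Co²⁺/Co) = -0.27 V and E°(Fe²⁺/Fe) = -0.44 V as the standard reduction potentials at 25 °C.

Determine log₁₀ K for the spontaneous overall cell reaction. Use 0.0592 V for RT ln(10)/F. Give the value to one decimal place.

5.7

Cathode: Co²⁺/Co; anode: Fe²⁺/Fe. E°cell = +0.17 V, n = 2.
log K = nE°cell / 0.0592 = (2)(+0.17) / 0.0592 = 5.7.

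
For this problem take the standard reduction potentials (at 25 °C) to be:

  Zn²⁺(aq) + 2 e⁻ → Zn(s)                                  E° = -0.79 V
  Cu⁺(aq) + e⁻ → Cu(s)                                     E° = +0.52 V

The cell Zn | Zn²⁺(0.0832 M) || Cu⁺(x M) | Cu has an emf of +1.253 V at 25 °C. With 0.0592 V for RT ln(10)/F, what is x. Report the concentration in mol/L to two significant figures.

Cu⁺/Cu is the cathode, Zn²⁺/Zn the anode: E°cell = +1.31 V, n = 2.
Overall reaction: 2 Cu⁺(aq) + Zn(s) → 2 Cu(s) + Zn²⁺(aq); Q = [Zn²⁺]^1/[Cu⁺]^2.
From E = E° − (0.0592/n) log Q: log Q = (E° − E)·n/0.0592 = (+1.31 − (+1.253))·2/0.0592 = 1.9257.
So 2·log[Cu⁺] = 1·log(0.0832) − log Q = -1.0799 − (1.9257) = -3.0056; log[Cu⁺] = -3.0056 / 2 = -1.5028; [Cu⁺] = 10^(-1.5028) ≈ 0.031 M.

0.031 M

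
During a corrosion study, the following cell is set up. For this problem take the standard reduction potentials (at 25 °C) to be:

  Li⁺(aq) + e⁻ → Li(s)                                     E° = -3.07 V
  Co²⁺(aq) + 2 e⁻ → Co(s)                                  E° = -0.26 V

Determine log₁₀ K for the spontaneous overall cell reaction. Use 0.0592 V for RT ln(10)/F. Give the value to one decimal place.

Cathode: Co²⁺/Co; anode: Li⁺/Li. E°cell = +2.81 V, n = 2.
log K = nE°cell / 0.0592 = (2)(+2.81) / 0.0592 = 94.9.

94.9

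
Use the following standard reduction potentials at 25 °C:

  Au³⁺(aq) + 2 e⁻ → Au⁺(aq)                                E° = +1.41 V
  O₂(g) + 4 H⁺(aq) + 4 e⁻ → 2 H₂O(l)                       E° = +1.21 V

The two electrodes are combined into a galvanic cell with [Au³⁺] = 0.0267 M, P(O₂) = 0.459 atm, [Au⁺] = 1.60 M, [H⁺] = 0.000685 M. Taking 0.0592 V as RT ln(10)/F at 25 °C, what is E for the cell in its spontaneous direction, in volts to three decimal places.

+0.340 V

Au³⁺/Au⁺ is the cathode (higher E°), O₂/H₂O the anode: E°cell = +1.41 − (+1.21) = +0.20 V, n = 4.
Overall: 2 Au³⁺(aq) + 2 H₂O(l) → 2 Au⁺(aq) + O₂(g) + 4 H⁺(aq)
Q = [Au⁺]^2·P(O₂)·[H⁺]^4 / ([Au³⁺]^2); log Q = -9.440.
E = E° − (0.0592/n) log Q = +0.20 − (0.0592/4)(-9.440) = +0.340 V.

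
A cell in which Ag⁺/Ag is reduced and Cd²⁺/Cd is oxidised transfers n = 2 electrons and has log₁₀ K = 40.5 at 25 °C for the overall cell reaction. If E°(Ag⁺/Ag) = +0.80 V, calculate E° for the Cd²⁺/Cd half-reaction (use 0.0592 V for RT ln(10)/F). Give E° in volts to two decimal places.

-0.40 V

E°cell = (0.0592/n)·log K = (0.0592/2)(40.5) = +1.199 V.
Since Ag⁺/Ag is the cathode and Cd²⁺/Cd the anode, E°cell = E°(Ag⁺/Ag) − E°(Cd²⁺/Cd).
So E°(Cd²⁺/Cd) = E°(Ag⁺/Ag) − E°cell = (+0.80) − (+1.199) = -0.40 V.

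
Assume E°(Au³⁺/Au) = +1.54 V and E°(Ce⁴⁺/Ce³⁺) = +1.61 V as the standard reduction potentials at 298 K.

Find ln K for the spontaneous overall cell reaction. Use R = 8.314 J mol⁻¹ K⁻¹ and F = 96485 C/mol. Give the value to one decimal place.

Cathode: Ce⁴⁺/Ce³⁺; anode: Au³⁺/Au. E°cell = (+1.61) − (+1.54) = +0.07 V, with n = 3.
ΔG° = −nFE° = −RT ln K, so ln K = nFE°/(RT) = (3)(96485)(+0.07) / ((8.314)(298)) = 8.178.

8.2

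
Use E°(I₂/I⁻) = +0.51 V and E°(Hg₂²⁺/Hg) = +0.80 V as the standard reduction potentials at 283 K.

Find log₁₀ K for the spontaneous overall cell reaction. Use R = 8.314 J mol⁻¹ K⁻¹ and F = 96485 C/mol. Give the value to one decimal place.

10.3

Cathode: Hg₂²⁺/Hg; anode: I₂/I⁻. E°cell = (+0.80) − (+0.51) = +0.29 V, with n = 2.
ΔG° = −nFE° = −RT ln K, so ln K = nFE°/(RT) = (2)(96485)(+0.29) / ((8.314)(283)) = 23.784.
log₁₀ K = 23.784 / ln 10 = 10.3.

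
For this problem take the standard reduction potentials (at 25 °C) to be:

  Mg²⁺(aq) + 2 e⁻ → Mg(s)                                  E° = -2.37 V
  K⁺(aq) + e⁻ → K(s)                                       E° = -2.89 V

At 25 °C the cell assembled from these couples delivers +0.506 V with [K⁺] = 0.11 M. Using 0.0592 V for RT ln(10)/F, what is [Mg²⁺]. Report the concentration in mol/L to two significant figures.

Mg²⁺/Mg is the cathode, K⁺/K the anode: E°cell = +0.52 V, n = 2.
Overall reaction: Mg²⁺(aq) + 2 K(s) → Mg(s) + 2 K⁺(aq); Q = [K⁺]^2/[Mg²⁺]^1.
From E = E° − (0.0592/n) log Q: log Q = (E° − E)·n/0.0592 = (+0.52 − (+0.506))·2/0.0592 = 0.4730.
So 1·log[Mg²⁺] = 2·log(0.11) − log Q = -1.9172 − (0.4730) = -2.3902; [Mg²⁺] = 10^(-2.3902) ≈ 0.0041 M.

0.0041 M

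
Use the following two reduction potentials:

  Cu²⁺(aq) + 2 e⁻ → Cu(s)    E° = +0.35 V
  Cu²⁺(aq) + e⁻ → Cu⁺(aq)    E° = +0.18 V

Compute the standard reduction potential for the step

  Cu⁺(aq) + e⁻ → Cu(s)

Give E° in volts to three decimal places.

Sequential free energies add, so n₃E°₃ = n₁E°₁ + n₂E°₂.
With n₃ = 2, and the known step contributing 1×(+0.18) V, the unknown satisfies 1·E° = 2×(+0.35) − 1×(+0.18) = +0.520.
E° = +0.520 / 1 = +0.520 V.

+0.520 V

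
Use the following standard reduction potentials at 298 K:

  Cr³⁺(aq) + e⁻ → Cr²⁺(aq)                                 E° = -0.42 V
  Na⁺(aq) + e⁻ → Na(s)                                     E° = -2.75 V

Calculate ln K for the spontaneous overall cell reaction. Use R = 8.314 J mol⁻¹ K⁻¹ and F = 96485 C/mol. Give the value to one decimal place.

Cathode: Cr³⁺/Cr²⁺; anode: Na⁺/Na. E°cell = (-0.42) − (-2.75) = +2.33 V, with n = 1.
ΔG° = −nFE° = −RT ln K, so ln K = nFE°/(RT) = (1)(96485)(+2.33) / ((8.314)(298)) = 90.738.

90.7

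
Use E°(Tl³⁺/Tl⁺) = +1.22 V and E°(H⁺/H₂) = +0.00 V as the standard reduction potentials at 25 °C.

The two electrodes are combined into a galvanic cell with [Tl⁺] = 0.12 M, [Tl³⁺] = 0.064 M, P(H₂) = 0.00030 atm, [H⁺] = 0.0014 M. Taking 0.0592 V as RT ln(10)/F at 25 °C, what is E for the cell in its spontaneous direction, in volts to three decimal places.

Tl³⁺/Tl⁺ is the cathode (higher E°), H⁺/H₂ the anode: E°cell = +1.22 − (+0.00) = +1.22 V, n = 2.
Overall: Tl³⁺(aq) + H₂(g) → Tl⁺(aq) + 2 H⁺(aq)
Q = [Tl⁺]·[H⁺]^2 / ([Tl³⁺]·P(H₂)); log Q = -1.912.
E = E° − (0.0592/n) log Q = +1.22 − (0.0592/2)(-1.912) = +1.277 V.

+1.277 V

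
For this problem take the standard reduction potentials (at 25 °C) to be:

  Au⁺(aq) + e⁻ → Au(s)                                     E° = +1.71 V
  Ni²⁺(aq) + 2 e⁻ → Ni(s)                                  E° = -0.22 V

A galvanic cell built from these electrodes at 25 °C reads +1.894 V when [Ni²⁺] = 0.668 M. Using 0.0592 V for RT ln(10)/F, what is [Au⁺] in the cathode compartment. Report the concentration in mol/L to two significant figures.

Au⁺/Au is the cathode, Ni²⁺/Ni the anode: E°cell = +1.93 V, n = 2.
Overall reaction: 2 Au⁺(aq) + Ni(s) → 2 Au(s) + Ni²⁺(aq); Q = [Ni²⁺]^1/[Au⁺]^2.
From E = E° − (0.0592/n) log Q: log Q = (E° − E)·n/0.0592 = (+1.93 − (+1.894))·2/0.0592 = 1.2162.
So 2·log[Au⁺] = 1·log(0.668) − log Q = -0.1752 − (1.2162) = -1.3914; log[Au⁺] = -1.3914 / 2 = -0.6957; [Au⁺] = 10^(-0.6957) ≈ 0.20 M.

0.20 M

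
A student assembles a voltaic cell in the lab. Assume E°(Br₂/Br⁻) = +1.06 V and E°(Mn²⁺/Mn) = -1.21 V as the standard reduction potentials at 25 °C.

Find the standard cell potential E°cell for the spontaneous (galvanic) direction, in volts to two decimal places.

+2.27 V

The Br₂/Br⁻ couple has the higher reduction potential, so it is the cathode; Mn²⁺/Mn is oxidised at the anode.
E°cell = E°(cathode) − E°(anode) = (+1.06) − (-1.21) = +2.27 V.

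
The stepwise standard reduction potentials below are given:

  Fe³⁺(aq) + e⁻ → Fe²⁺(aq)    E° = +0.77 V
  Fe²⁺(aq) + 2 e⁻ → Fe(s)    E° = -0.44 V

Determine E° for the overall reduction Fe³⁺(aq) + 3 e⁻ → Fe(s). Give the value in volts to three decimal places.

-0.037 V

Since ΔG° = −nFE° is additive over sequential reductions, n₃E°₃ = n₁E°₁ + n₂E°₂.
E°₃ = (1×+0.77 + 2×-0.44) / 3 = (-0.110) / 3 = -0.037 V.
Simply averaging or adding the two E° values would be wrong; the electron-weighted sum is required.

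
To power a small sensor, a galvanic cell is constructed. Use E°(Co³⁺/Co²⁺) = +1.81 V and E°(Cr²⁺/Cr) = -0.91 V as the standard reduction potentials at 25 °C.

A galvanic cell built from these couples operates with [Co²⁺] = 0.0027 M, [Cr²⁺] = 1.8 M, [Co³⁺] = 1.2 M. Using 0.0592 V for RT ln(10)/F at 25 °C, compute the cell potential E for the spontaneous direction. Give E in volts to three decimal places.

Co³⁺/Co²⁺ is the cathode (higher E°), Cr²⁺/Cr the anode: E°cell = +1.81 − (-0.91) = +2.72 V, n = 2.
Overall: 2 Co³⁺(aq) + Cr(s) → 2 Co²⁺(aq) + Cr²⁺(aq)
Q = [Co²⁺]^2·[Cr²⁺] / ([Co³⁺]^2); log Q = -5.040.
E = E° − (0.0592/n) log Q = +2.72 − (0.0592/2)(-5.040) = +2.869 V.

+2.869 V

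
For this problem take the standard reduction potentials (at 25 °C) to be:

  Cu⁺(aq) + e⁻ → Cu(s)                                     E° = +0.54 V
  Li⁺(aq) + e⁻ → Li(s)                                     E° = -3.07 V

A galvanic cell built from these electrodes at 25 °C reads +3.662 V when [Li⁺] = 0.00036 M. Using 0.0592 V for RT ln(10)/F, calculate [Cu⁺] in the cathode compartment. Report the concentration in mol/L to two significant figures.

Cu⁺/Cu is the cathode, Li⁺/Li the anode: E°cell = +3.61 V, n = 1.
Overall reaction: Cu⁺(aq) + Li(s) → Cu(s) + Li⁺(aq); Q = [Li⁺]^1/[Cu⁺]^1.
From E = E° − (0.0592/n) log Q: log Q = (E° − E)·n/0.0592 = (+3.61 − (+3.662))·1/0.0592 = -0.8784.
So 1·log[Cu⁺] = 1·log(0.00036) − log Q = -3.4437 − (-0.8784) = -2.5653; [Cu⁺] = 10^(-2.5653) ≈ 0.0027 M.

0.0027 M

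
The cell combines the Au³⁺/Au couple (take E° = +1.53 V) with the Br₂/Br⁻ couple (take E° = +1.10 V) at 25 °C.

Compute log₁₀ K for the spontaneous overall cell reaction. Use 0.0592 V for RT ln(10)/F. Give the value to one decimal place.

43.6

Cathode: Au³⁺/Au; anode: Br₂/Br⁻. E°cell = +0.43 V, n = 6.
log K = nE°cell / 0.0592 = (6)(+0.43) / 0.0592 = 43.6.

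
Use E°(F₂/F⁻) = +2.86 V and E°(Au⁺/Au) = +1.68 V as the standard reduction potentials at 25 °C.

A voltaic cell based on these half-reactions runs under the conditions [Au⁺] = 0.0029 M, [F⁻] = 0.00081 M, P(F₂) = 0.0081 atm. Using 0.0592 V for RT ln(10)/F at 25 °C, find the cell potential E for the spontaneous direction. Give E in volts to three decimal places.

+1.451 V

F₂/F⁻ is the cathode (higher E°), Au⁺/Au the anode: E°cell = +2.86 − (+1.68) = +1.18 V, n = 2.
Overall: F₂(g) + 2 Au(s) → 2 F⁻(aq) + 2 Au⁺(aq)
Q = [F⁻]^2·[Au⁺]^2 / (P(F₂)); log Q = -9.167.
E = E° − (0.0592/n) log Q = +1.18 − (0.0592/2)(-9.167) = +1.451 V.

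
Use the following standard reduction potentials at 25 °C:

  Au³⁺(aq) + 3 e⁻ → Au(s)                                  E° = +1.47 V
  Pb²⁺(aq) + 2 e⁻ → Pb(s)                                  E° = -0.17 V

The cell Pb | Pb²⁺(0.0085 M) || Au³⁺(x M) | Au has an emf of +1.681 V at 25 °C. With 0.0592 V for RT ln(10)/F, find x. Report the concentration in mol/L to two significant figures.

0.094 M

Au³⁺/Au is the cathode, Pb²⁺/Pb the anode: E°cell = +1.64 V, n = 6.
Overall reaction: 2 Au³⁺(aq) + 3 Pb(s) → 2 Au(s) + 3 Pb²⁺(aq); Q = [Pb²⁺]^3/[Au³⁺]^2.
From E = E° − (0.0592/n) log Q: log Q = (E° − E)·n/0.0592 = (+1.64 − (+1.681))·6/0.0592 = -4.1554.
So 2·log[Au³⁺] = 3·log(0.0085) − log Q = -6.2117 − (-4.1554) = -2.0563; log[Au³⁺] = -2.0563 / 2 = -1.0281; [Au³⁺] = 10^(-1.0281) ≈ 0.094 M.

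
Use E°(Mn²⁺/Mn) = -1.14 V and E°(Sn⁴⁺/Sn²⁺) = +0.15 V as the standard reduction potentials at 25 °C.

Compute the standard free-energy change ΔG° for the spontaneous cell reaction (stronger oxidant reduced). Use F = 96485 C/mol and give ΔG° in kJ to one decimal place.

Sn⁴⁺/Sn²⁺ (E° = +0.15 V) is the cathode; Mn²⁺/Mn (E° = -1.14 V) is the anode, so E°cell = +1.29 V.
Balancing electrons gives n = 2 (lcm of 2 and 2).
ΔG° = −nFE° = −(2)(96485)(+1.29) = -248,931 J = -248.9 kJ.

-248.9 kJ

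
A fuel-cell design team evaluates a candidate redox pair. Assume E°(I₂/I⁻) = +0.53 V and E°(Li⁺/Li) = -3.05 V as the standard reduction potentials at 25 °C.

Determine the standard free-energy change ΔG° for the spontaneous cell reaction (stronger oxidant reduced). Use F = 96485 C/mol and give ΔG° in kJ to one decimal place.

I₂/I⁻ (E° = +0.53 V) is the cathode; Li⁺/Li (E° = -3.05 V) is the anode, so E°cell = +3.58 V.
Balancing electrons gives n = 2 (lcm of 2 and 1).
ΔG° = −nFE° = −(2)(96485)(+3.58) = -690,833 J = -690.8 kJ.

-690.8 kJ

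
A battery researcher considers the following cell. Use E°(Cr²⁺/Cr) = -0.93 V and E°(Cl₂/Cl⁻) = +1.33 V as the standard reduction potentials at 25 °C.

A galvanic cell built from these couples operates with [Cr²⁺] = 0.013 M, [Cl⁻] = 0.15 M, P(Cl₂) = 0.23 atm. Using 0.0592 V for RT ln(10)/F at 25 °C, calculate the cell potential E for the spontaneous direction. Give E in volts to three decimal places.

Cl₂/Cl⁻ is the cathode (higher E°), Cr²⁺/Cr the anode: E°cell = +1.33 − (-0.93) = +2.26 V, n = 2.
Overall: Cl₂(g) + Cr(s) → 2 Cl⁻(aq) + Cr²⁺(aq)
Q = [Cl⁻]^2·[Cr²⁺] / (P(Cl₂)); log Q = -2.896.
E = E° − (0.0592/n) log Q = +2.26 − (0.0592/2)(-2.896) = +2.346 V.

+2.346 V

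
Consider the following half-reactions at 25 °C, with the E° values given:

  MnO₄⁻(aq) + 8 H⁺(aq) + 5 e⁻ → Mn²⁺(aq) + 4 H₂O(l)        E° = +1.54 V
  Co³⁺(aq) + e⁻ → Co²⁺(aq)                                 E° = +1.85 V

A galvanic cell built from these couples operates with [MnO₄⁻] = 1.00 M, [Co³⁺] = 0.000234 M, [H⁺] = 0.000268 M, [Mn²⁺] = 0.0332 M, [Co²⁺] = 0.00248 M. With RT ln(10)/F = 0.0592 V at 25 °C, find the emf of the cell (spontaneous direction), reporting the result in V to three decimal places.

Co³⁺/Co²⁺ is the cathode (higher E°), MnO₄⁻/Mn²⁺ the anode: E°cell = +1.85 − (+1.54) = +0.31 V, n = 5.
Overall: 5 Co³⁺(aq) + Mn²⁺(aq) + 4 H₂O(l) → 5 Co²⁺(aq) + MnO₄⁻(aq) + 8 H⁺(aq)
Q = [Co²⁺]^5·[MnO₄⁻]·[H⁺]^8 / ([Co³⁺]^5·[Mn²⁺]); log Q = -21.970.
E = E° − (0.0592/n) log Q = +0.31 − (0.0592/5)(-21.970) = +0.570 V.

+0.570 V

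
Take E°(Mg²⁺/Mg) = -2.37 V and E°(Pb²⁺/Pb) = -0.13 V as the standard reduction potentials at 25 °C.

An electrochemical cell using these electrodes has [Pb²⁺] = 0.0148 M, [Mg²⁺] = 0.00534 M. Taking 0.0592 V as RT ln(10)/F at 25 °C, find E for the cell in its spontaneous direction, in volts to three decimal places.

Pb²⁺/Pb is the cathode (higher E°), Mg²⁺/Mg the anode: E°cell = -0.13 − (-2.37) = +2.24 V, n = 2.
Overall: Pb²⁺(aq) + Mg(s) → Pb(s) + Mg²⁺(aq)
Q = [Mg²⁺] / ([Pb²⁺]); log Q = -0.443.
E = E° − (0.0592/n) log Q = +2.24 − (0.0592/2)(-0.443) = +2.253 V.

+2.253 V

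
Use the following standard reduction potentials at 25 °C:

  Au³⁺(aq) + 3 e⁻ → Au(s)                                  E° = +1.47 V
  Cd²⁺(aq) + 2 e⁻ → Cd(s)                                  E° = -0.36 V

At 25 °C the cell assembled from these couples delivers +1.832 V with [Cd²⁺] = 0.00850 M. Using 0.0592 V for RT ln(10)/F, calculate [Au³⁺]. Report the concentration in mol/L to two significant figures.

0.00099 M

Au³⁺/Au is the cathode, Cd²⁺/Cd the anode: E°cell = +1.83 V, n = 6.
Overall reaction: 2 Au³⁺(aq) + 3 Cd(s) → 2 Au(s) + 3 Cd²⁺(aq); Q = [Cd²⁺]^3/[Au³⁺]^2.
From E = E° − (0.0592/n) log Q: log Q = (E° − E)·n/0.0592 = (+1.83 − (+1.832))·6/0.0592 = -0.2027.
So 2·log[Au³⁺] = 3·log(0.0085) − log Q = -6.2117 − (-0.2027) = -6.0090; log[Au³⁺] = -6.0090 / 2 = -3.0045; [Au³⁺] = 10^(-3.0045) ≈ 0.00099 M.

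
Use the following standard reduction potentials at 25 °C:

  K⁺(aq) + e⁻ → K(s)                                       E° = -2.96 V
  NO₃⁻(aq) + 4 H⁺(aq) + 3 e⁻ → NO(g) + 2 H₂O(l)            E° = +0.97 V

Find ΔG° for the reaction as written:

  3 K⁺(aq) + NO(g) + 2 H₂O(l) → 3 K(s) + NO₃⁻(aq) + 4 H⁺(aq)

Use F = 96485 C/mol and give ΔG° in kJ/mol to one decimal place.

As written, K⁺/K is reduced (cathode) and NO₃⁻/NO is oxidised (anode), so E°cell = (-2.96) − (+0.97) = -3.93 V.
Balancing electrons gives n = 3.
ΔG° = −nFE° = −(3)(96485)(-3.93) = 1,137,558 J = +1137.6 kJ/mol.

+1137.6 kJ/mol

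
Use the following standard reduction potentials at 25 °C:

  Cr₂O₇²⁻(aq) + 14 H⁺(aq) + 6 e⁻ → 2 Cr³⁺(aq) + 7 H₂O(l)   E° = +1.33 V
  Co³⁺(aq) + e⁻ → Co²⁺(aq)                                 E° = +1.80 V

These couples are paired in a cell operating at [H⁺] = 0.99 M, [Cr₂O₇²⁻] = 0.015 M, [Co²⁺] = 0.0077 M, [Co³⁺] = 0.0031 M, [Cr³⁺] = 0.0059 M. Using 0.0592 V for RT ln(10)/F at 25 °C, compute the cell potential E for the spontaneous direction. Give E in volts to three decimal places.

Co³⁺/Co²⁺ is the cathode (higher E°), Cr₂O₇²⁻/Cr³⁺ the anode: E°cell = +1.80 − (+1.33) = +0.47 V, n = 6.
Overall: 6 Co³⁺(aq) + 2 Cr³⁺(aq) + 7 H₂O(l) → 6 Co²⁺(aq) + Cr₂O₇²⁻(aq) + 14 H⁺(aq)
Q = [Co²⁺]^6·[Cr₂O₇²⁻]·[H⁺]^14 / ([Co³⁺]^6·[Cr³⁺]^2); log Q = 4.944.
E = E° − (0.0592/n) log Q = +0.47 − (0.0592/6)(4.944) = +0.421 V.

+0.421 V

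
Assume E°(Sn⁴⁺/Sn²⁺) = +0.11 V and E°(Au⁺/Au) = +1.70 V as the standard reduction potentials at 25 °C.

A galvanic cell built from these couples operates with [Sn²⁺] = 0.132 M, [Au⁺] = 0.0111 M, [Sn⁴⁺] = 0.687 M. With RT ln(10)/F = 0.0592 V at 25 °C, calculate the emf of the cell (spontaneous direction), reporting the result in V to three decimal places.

Au⁺/Au is the cathode (higher E°), Sn⁴⁺/Sn²⁺ the anode: E°cell = +1.70 − (+0.11) = +1.59 V, n = 2.
Overall: 2 Au⁺(aq) + Sn²⁺(aq) → 2 Au(s) + Sn⁴⁺(aq)
Q = [Sn⁴⁺] / ([Au⁺]^2·[Sn²⁺]); log Q = 4.626.
E = E° − (0.0592/n) log Q = +1.59 − (0.0592/2)(4.626) = +1.453 V.

+1.453 V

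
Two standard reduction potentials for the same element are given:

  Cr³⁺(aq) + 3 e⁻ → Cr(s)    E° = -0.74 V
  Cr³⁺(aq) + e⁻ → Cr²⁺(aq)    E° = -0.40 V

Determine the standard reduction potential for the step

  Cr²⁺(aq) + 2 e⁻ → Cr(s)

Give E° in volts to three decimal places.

Sequential free energies add, so n₃E°₃ = n₁E°₁ + n₂E°₂.
With n₃ = 3, and the known step contributing 1×(-0.40) V, the unknown satisfies 2·E° = 3×(-0.74) − 1×(-0.40) = -1.820.
E° = -1.820 / 2 = -0.910 V.

-0.910 V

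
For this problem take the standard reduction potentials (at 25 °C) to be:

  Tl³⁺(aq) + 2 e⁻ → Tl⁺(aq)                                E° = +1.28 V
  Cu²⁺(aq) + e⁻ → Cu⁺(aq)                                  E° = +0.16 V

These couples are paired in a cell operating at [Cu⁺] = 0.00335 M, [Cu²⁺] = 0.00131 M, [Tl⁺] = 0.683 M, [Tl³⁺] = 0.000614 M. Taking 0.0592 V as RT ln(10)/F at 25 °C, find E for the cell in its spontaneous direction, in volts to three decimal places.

+1.054 V

Tl³⁺/Tl⁺ is the cathode (higher E°), Cu²⁺/Cu⁺ the anode: E°cell = +1.28 − (+0.16) = +1.12 V, n = 2.
Overall: Tl³⁺(aq) + 2 Cu⁺(aq) → Tl⁺(aq) + 2 Cu²⁺(aq)
Q = [Tl⁺]·[Cu²⁺]^2 / ([Tl³⁺]·[Cu⁺]^2); log Q = 2.231.
E = E° − (0.0592/n) log Q = +1.12 − (0.0592/2)(2.231) = +1.054 V.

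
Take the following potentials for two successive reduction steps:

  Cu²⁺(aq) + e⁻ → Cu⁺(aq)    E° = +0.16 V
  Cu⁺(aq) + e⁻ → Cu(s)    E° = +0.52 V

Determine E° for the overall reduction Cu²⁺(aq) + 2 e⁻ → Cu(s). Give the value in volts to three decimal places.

+0.340 V

Standard free energies of sequential steps add: ΔG°₃ = ΔG°₁ + ΔG°₂, so n₃E°₃ = n₁E°₁ + n₂E°₂.
E°₃ = (1×+0.16 + 1×+0.52) / 2 = (+0.680) / 2 = +0.340 V.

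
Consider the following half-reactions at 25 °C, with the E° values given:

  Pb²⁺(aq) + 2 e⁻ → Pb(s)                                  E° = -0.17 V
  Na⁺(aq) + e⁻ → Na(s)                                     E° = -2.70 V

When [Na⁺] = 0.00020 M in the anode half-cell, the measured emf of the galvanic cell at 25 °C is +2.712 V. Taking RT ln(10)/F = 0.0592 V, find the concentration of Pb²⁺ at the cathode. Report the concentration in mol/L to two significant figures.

0.056 M

Pb²⁺/Pb is the cathode, Na⁺/Na the anode: E°cell = +2.53 V, n = 2.
Overall reaction: Pb²⁺(aq) + 2 Na(s) → Pb(s) + 2 Na⁺(aq); Q = [Na⁺]^2/[Pb²⁺]^1.
From E = E° − (0.0592/n) log Q: log Q = (E° − E)·n/0.0592 = (+2.53 − (+2.712))·2/0.0592 = -6.1486.
So 1·log[Pb²⁺] = 2·log(0.0002) − log Q = -7.3979 − (-6.1486) = -1.2493; [Pb²⁺] = 10^(-1.2493) ≈ 0.056 M.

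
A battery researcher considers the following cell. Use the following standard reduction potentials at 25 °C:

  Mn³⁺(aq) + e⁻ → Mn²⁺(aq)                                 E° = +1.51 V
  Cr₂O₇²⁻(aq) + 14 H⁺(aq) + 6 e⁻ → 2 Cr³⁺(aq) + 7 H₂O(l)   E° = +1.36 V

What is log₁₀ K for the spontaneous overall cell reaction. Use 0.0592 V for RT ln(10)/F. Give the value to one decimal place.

Cathode: Mn³⁺/Mn²⁺; anode: Cr₂O₇²⁻/Cr³⁺. E°cell = +0.15 V, n = 6.
log K = nE°cell / 0.0592 = (6)(+0.15) / 0.0592 = 15.2.

15.2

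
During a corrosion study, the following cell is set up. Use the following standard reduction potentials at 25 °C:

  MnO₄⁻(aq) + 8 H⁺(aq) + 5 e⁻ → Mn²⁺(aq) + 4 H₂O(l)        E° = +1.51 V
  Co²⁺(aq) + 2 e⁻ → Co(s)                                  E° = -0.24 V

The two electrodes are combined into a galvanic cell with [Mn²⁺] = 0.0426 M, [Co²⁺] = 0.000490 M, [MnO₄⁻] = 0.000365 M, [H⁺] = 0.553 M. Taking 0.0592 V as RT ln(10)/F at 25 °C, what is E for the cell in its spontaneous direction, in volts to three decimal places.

MnO₄⁻/Mn²⁺ is the cathode (higher E°), Co²⁺/Co the anode: E°cell = +1.51 − (-0.24) = +1.75 V, n = 10.
Overall: 2 MnO₄⁻(aq) + 16 H⁺(aq) + 5 Co(s) → 2 Mn²⁺(aq) + 8 H₂O(l) + 5 Co²⁺(aq)
Q = [Mn²⁺]^2·[Co²⁺]^5 / ([MnO₄⁻]^2·[H⁺]^16); log Q = -8.298.
E = E° − (0.0592/n) log Q = +1.75 − (0.0592/10)(-8.298) = +1.799 V.

+1.799 V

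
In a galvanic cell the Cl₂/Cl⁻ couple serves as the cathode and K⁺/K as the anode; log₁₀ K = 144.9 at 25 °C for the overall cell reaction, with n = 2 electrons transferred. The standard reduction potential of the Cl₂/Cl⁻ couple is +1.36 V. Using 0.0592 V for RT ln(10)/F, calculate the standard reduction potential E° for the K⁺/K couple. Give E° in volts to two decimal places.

E°cell = (0.0592/n)·log K = (0.0592/2)(144.9) = +4.289 V.
Since Cl₂/Cl⁻ is the cathode and K⁺/K the anode, E°cell = E°(Cl₂/Cl⁻) − E°(K⁺/K).
So E°(K⁺/K) = E°(Cl₂/Cl⁻) − E°cell = (+1.36) − (+4.289) = -2.93 V.

-2.93 V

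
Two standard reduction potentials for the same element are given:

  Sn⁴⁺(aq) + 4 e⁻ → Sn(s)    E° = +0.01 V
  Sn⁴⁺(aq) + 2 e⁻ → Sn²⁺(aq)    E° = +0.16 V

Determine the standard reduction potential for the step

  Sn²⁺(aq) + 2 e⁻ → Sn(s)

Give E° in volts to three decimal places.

Sequential free energies add, so n₃E°₃ = n₁E°₁ + n₂E°₂.
With n₃ = 4, and the known step contributing 2×(+0.16) V, the unknown satisfies 2·E° = 4×(+0.01) − 2×(+0.16) = -0.280.
E° = -0.280 / 2 = -0.140 V.

-0.140 V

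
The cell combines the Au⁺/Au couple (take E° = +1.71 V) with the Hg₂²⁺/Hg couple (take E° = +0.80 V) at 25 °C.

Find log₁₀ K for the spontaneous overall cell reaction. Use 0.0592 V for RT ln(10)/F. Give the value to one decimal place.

Cathode: Au⁺/Au; anode: Hg₂²⁺/Hg. E°cell = +0.91 V, n = 2.
log K = nE°cell / 0.0592 = (2)(+0.91) / 0.0592 = 30.7.

30.7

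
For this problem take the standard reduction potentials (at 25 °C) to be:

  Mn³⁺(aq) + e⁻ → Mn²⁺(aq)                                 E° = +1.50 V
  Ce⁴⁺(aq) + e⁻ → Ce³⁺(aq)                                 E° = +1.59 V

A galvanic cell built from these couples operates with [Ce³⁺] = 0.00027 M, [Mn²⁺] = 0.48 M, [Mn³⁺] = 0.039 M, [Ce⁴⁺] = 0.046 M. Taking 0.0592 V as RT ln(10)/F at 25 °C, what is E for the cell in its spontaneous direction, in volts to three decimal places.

Ce⁴⁺/Ce³⁺ is the cathode (higher E°), Mn³⁺/Mn²⁺ the anode: E°cell = +1.59 − (+1.50) = +0.09 V, n = 1.
Overall: Ce⁴⁺(aq) + Mn²⁺(aq) → Ce³⁺(aq) + Mn³⁺(aq)
Q = [Ce³⁺]·[Mn³⁺] / ([Ce⁴⁺]·[Mn²⁺]); log Q = -3.322.
E = E° − (0.0592/n) log Q = +0.09 − (0.0592/1)(-3.322) = +0.287 V.

+0.287 V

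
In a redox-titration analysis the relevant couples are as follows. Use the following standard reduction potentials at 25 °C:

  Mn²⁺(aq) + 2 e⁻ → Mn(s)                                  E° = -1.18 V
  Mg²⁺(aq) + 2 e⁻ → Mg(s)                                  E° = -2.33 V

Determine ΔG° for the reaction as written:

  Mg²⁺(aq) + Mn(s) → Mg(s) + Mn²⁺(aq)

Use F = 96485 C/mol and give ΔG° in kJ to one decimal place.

As written, Mg²⁺/Mg is reduced (cathode) and Mn²⁺/Mn is oxidised (anode), so E°cell = (-2.33) − (-1.18) = -1.15 V.
Balancing electrons gives n = 2.
ΔG° = −nFE° = −(2)(96485)(-1.15) = 221,915 J = +221.9 kJ.

+221.9 kJ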